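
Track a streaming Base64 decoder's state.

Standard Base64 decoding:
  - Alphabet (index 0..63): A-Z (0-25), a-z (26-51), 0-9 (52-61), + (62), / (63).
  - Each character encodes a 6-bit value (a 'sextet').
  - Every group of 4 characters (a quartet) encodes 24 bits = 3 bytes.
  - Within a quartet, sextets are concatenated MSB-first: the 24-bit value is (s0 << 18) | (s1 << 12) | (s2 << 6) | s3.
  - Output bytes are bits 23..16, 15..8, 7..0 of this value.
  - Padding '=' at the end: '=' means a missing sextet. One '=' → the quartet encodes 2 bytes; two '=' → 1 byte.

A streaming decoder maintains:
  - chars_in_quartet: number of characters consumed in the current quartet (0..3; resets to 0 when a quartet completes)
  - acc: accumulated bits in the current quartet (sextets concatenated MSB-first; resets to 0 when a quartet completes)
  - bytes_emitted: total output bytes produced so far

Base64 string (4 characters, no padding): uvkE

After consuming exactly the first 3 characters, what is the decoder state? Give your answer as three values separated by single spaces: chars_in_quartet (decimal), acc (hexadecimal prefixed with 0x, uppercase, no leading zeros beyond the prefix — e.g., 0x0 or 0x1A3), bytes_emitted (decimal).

After char 0 ('u'=46): chars_in_quartet=1 acc=0x2E bytes_emitted=0
After char 1 ('v'=47): chars_in_quartet=2 acc=0xBAF bytes_emitted=0
After char 2 ('k'=36): chars_in_quartet=3 acc=0x2EBE4 bytes_emitted=0

Answer: 3 0x2EBE4 0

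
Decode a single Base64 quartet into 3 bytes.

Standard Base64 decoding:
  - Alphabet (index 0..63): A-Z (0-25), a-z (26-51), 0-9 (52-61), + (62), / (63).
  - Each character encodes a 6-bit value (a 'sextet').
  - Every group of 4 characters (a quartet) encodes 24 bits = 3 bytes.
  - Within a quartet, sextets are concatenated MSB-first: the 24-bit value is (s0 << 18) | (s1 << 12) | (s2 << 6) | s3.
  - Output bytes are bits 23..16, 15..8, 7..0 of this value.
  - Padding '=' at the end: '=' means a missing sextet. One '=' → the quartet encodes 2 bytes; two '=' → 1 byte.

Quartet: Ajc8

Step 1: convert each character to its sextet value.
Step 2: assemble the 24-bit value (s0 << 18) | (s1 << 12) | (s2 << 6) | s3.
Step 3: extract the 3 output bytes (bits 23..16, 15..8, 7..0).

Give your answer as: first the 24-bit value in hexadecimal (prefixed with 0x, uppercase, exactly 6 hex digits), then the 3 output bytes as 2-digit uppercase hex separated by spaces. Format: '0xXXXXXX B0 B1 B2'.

Answer: 0x02373C 02 37 3C

Derivation:
Sextets: A=0, j=35, c=28, 8=60
24-bit: (0<<18) | (35<<12) | (28<<6) | 60
      = 0x000000 | 0x023000 | 0x000700 | 0x00003C
      = 0x02373C
Bytes: (v>>16)&0xFF=02, (v>>8)&0xFF=37, v&0xFF=3C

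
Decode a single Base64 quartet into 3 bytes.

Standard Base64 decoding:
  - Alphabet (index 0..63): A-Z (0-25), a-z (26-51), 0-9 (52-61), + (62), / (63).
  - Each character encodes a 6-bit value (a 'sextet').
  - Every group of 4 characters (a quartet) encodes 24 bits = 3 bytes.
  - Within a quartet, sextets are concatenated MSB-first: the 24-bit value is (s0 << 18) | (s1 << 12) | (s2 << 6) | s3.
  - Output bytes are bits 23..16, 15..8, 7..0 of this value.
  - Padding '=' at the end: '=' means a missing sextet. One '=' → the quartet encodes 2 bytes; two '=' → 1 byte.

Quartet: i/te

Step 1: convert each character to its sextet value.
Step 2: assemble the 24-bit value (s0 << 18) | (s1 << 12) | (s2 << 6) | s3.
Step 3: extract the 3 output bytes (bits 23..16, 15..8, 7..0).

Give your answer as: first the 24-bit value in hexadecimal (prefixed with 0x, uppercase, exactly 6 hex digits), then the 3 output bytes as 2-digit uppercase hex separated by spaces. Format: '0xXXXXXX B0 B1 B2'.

Sextets: i=34, /=63, t=45, e=30
24-bit: (34<<18) | (63<<12) | (45<<6) | 30
      = 0x880000 | 0x03F000 | 0x000B40 | 0x00001E
      = 0x8BFB5E
Bytes: (v>>16)&0xFF=8B, (v>>8)&0xFF=FB, v&0xFF=5E

Answer: 0x8BFB5E 8B FB 5E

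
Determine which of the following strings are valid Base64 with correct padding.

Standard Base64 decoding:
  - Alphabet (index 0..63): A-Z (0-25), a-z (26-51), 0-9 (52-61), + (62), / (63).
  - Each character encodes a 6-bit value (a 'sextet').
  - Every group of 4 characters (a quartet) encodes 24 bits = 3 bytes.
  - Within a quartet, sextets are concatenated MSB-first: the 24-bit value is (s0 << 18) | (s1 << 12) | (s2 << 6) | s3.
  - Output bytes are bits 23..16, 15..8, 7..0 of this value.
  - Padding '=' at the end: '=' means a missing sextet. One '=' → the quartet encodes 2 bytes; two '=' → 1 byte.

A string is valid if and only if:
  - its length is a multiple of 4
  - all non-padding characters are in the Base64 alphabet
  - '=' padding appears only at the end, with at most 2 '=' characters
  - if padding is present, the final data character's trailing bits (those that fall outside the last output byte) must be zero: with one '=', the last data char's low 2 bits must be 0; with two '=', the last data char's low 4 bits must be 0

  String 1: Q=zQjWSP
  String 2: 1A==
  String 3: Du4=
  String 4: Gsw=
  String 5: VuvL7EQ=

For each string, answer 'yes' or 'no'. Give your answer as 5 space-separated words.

String 1: 'Q=zQjWSP' → invalid (bad char(s): ['=']; '=' in middle)
String 2: '1A==' → valid
String 3: 'Du4=' → valid
String 4: 'Gsw=' → valid
String 5: 'VuvL7EQ=' → valid

Answer: no yes yes yes yes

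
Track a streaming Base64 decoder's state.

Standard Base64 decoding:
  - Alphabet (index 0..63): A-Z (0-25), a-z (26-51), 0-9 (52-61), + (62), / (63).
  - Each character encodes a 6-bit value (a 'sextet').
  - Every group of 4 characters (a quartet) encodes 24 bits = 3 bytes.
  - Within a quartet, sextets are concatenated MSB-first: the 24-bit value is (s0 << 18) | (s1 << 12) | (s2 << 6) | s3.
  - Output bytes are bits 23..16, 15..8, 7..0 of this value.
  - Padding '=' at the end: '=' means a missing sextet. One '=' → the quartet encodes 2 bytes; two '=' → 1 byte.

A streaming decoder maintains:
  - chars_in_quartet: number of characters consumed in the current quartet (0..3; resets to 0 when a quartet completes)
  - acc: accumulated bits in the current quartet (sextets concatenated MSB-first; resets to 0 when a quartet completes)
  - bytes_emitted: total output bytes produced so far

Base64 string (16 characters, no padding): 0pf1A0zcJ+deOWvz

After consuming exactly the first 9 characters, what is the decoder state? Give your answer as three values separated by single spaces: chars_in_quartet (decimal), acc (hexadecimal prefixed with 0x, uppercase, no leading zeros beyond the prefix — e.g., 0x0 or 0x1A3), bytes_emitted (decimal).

After char 0 ('0'=52): chars_in_quartet=1 acc=0x34 bytes_emitted=0
After char 1 ('p'=41): chars_in_quartet=2 acc=0xD29 bytes_emitted=0
After char 2 ('f'=31): chars_in_quartet=3 acc=0x34A5F bytes_emitted=0
After char 3 ('1'=53): chars_in_quartet=4 acc=0xD297F5 -> emit D2 97 F5, reset; bytes_emitted=3
After char 4 ('A'=0): chars_in_quartet=1 acc=0x0 bytes_emitted=3
After char 5 ('0'=52): chars_in_quartet=2 acc=0x34 bytes_emitted=3
After char 6 ('z'=51): chars_in_quartet=3 acc=0xD33 bytes_emitted=3
After char 7 ('c'=28): chars_in_quartet=4 acc=0x34CDC -> emit 03 4C DC, reset; bytes_emitted=6
After char 8 ('J'=9): chars_in_quartet=1 acc=0x9 bytes_emitted=6

Answer: 1 0x9 6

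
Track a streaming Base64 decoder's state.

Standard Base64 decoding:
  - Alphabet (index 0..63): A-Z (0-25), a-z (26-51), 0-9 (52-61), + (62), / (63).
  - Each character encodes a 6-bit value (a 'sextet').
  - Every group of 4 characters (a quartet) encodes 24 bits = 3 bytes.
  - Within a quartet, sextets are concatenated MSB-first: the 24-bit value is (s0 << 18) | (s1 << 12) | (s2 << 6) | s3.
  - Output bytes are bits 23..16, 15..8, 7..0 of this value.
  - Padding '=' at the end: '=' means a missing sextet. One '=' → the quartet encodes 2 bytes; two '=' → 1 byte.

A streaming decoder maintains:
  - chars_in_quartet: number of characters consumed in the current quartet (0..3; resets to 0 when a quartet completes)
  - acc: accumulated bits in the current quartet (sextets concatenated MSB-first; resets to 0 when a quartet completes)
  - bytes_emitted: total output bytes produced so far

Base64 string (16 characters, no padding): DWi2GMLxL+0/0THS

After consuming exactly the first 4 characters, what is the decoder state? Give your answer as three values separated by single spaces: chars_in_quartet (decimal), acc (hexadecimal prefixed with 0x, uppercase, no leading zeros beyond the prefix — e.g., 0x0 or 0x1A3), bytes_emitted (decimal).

Answer: 0 0x0 3

Derivation:
After char 0 ('D'=3): chars_in_quartet=1 acc=0x3 bytes_emitted=0
After char 1 ('W'=22): chars_in_quartet=2 acc=0xD6 bytes_emitted=0
After char 2 ('i'=34): chars_in_quartet=3 acc=0x35A2 bytes_emitted=0
After char 3 ('2'=54): chars_in_quartet=4 acc=0xD68B6 -> emit 0D 68 B6, reset; bytes_emitted=3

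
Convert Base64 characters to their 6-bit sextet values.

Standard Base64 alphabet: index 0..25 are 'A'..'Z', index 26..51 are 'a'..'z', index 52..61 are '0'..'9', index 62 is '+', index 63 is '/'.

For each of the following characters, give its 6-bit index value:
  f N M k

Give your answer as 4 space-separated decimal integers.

Answer: 31 13 12 36

Derivation:
'f': a..z range, 26 + ord('f') − ord('a') = 31
'N': A..Z range, ord('N') − ord('A') = 13
'M': A..Z range, ord('M') − ord('A') = 12
'k': a..z range, 26 + ord('k') − ord('a') = 36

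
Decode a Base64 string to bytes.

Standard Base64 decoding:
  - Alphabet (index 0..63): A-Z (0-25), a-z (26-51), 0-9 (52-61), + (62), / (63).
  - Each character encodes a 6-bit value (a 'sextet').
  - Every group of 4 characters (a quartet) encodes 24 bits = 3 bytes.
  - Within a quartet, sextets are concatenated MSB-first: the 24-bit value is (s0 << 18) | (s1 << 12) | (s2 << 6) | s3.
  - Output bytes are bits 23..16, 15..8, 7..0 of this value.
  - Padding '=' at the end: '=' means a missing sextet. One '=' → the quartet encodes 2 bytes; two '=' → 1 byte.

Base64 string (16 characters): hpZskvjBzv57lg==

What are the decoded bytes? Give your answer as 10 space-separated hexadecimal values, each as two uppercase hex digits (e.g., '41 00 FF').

After char 0 ('h'=33): chars_in_quartet=1 acc=0x21 bytes_emitted=0
After char 1 ('p'=41): chars_in_quartet=2 acc=0x869 bytes_emitted=0
After char 2 ('Z'=25): chars_in_quartet=3 acc=0x21A59 bytes_emitted=0
After char 3 ('s'=44): chars_in_quartet=4 acc=0x86966C -> emit 86 96 6C, reset; bytes_emitted=3
After char 4 ('k'=36): chars_in_quartet=1 acc=0x24 bytes_emitted=3
After char 5 ('v'=47): chars_in_quartet=2 acc=0x92F bytes_emitted=3
After char 6 ('j'=35): chars_in_quartet=3 acc=0x24BE3 bytes_emitted=3
After char 7 ('B'=1): chars_in_quartet=4 acc=0x92F8C1 -> emit 92 F8 C1, reset; bytes_emitted=6
After char 8 ('z'=51): chars_in_quartet=1 acc=0x33 bytes_emitted=6
After char 9 ('v'=47): chars_in_quartet=2 acc=0xCEF bytes_emitted=6
After char 10 ('5'=57): chars_in_quartet=3 acc=0x33BF9 bytes_emitted=6
After char 11 ('7'=59): chars_in_quartet=4 acc=0xCEFE7B -> emit CE FE 7B, reset; bytes_emitted=9
After char 12 ('l'=37): chars_in_quartet=1 acc=0x25 bytes_emitted=9
After char 13 ('g'=32): chars_in_quartet=2 acc=0x960 bytes_emitted=9
Padding '==': partial quartet acc=0x960 -> emit 96; bytes_emitted=10

Answer: 86 96 6C 92 F8 C1 CE FE 7B 96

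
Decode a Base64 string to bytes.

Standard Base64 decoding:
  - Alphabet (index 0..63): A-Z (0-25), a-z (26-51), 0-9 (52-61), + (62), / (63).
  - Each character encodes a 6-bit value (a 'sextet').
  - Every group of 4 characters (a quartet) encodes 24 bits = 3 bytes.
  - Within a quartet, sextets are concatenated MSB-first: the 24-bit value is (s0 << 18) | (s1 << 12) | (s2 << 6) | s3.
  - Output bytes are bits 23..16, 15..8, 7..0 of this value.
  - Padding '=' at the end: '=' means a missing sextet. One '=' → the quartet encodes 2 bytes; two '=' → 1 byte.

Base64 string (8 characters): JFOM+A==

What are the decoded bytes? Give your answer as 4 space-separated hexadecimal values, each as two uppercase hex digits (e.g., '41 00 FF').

After char 0 ('J'=9): chars_in_quartet=1 acc=0x9 bytes_emitted=0
After char 1 ('F'=5): chars_in_quartet=2 acc=0x245 bytes_emitted=0
After char 2 ('O'=14): chars_in_quartet=3 acc=0x914E bytes_emitted=0
After char 3 ('M'=12): chars_in_quartet=4 acc=0x24538C -> emit 24 53 8C, reset; bytes_emitted=3
After char 4 ('+'=62): chars_in_quartet=1 acc=0x3E bytes_emitted=3
After char 5 ('A'=0): chars_in_quartet=2 acc=0xF80 bytes_emitted=3
Padding '==': partial quartet acc=0xF80 -> emit F8; bytes_emitted=4

Answer: 24 53 8C F8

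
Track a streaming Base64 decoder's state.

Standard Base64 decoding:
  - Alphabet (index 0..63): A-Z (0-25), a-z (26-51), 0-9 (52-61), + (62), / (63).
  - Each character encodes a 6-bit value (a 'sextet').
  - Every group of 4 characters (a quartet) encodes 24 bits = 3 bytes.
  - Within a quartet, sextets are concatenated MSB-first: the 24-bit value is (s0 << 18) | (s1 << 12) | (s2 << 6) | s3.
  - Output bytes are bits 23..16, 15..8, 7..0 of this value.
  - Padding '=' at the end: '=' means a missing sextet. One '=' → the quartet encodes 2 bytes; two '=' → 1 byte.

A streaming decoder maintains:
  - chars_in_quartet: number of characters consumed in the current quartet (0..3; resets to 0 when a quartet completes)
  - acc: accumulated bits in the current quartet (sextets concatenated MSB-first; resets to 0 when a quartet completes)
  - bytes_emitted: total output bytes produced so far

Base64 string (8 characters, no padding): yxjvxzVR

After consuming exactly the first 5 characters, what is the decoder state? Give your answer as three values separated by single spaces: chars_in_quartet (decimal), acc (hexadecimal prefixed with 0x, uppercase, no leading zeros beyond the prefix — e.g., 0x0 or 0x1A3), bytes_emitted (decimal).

After char 0 ('y'=50): chars_in_quartet=1 acc=0x32 bytes_emitted=0
After char 1 ('x'=49): chars_in_quartet=2 acc=0xCB1 bytes_emitted=0
After char 2 ('j'=35): chars_in_quartet=3 acc=0x32C63 bytes_emitted=0
After char 3 ('v'=47): chars_in_quartet=4 acc=0xCB18EF -> emit CB 18 EF, reset; bytes_emitted=3
After char 4 ('x'=49): chars_in_quartet=1 acc=0x31 bytes_emitted=3

Answer: 1 0x31 3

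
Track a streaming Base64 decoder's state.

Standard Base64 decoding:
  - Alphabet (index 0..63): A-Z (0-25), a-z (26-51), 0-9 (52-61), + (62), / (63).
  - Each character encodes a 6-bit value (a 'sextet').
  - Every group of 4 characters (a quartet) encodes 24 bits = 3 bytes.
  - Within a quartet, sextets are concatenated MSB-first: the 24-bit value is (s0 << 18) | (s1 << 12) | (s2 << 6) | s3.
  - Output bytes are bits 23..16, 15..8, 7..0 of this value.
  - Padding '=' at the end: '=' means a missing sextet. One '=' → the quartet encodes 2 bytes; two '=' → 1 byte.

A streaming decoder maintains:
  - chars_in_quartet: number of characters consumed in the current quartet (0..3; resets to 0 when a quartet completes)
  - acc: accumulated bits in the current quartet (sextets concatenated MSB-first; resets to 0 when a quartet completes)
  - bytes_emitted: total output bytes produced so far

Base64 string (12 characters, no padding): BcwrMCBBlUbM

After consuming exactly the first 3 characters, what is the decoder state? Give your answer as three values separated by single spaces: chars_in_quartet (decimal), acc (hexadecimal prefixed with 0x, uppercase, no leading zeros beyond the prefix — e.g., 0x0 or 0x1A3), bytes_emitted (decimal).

Answer: 3 0x1730 0

Derivation:
After char 0 ('B'=1): chars_in_quartet=1 acc=0x1 bytes_emitted=0
After char 1 ('c'=28): chars_in_quartet=2 acc=0x5C bytes_emitted=0
After char 2 ('w'=48): chars_in_quartet=3 acc=0x1730 bytes_emitted=0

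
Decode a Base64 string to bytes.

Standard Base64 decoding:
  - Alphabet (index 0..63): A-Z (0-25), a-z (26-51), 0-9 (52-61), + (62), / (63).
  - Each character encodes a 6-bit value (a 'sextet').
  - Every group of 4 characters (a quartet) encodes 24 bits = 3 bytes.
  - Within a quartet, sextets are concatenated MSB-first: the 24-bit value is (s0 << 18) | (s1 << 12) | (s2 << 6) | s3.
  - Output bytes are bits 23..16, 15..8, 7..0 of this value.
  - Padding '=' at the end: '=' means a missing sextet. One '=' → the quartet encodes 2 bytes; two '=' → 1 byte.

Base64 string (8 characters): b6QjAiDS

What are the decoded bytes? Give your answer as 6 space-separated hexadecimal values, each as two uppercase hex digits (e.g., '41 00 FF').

After char 0 ('b'=27): chars_in_quartet=1 acc=0x1B bytes_emitted=0
After char 1 ('6'=58): chars_in_quartet=2 acc=0x6FA bytes_emitted=0
After char 2 ('Q'=16): chars_in_quartet=3 acc=0x1BE90 bytes_emitted=0
After char 3 ('j'=35): chars_in_quartet=4 acc=0x6FA423 -> emit 6F A4 23, reset; bytes_emitted=3
After char 4 ('A'=0): chars_in_quartet=1 acc=0x0 bytes_emitted=3
After char 5 ('i'=34): chars_in_quartet=2 acc=0x22 bytes_emitted=3
After char 6 ('D'=3): chars_in_quartet=3 acc=0x883 bytes_emitted=3
After char 7 ('S'=18): chars_in_quartet=4 acc=0x220D2 -> emit 02 20 D2, reset; bytes_emitted=6

Answer: 6F A4 23 02 20 D2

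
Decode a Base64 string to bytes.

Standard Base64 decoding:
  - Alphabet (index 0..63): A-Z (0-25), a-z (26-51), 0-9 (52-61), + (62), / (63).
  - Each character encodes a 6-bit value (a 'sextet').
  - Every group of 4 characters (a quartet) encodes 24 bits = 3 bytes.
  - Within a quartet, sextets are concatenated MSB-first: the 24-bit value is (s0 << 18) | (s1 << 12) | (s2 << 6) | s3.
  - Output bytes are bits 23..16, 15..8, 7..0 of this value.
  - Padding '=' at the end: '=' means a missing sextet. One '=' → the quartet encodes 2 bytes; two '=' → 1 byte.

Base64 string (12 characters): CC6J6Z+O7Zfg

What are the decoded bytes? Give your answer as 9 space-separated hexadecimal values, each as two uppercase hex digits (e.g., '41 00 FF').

Answer: 08 2E 89 E9 9F 8E ED 97 E0

Derivation:
After char 0 ('C'=2): chars_in_quartet=1 acc=0x2 bytes_emitted=0
After char 1 ('C'=2): chars_in_quartet=2 acc=0x82 bytes_emitted=0
After char 2 ('6'=58): chars_in_quartet=3 acc=0x20BA bytes_emitted=0
After char 3 ('J'=9): chars_in_quartet=4 acc=0x82E89 -> emit 08 2E 89, reset; bytes_emitted=3
After char 4 ('6'=58): chars_in_quartet=1 acc=0x3A bytes_emitted=3
After char 5 ('Z'=25): chars_in_quartet=2 acc=0xE99 bytes_emitted=3
After char 6 ('+'=62): chars_in_quartet=3 acc=0x3A67E bytes_emitted=3
After char 7 ('O'=14): chars_in_quartet=4 acc=0xE99F8E -> emit E9 9F 8E, reset; bytes_emitted=6
After char 8 ('7'=59): chars_in_quartet=1 acc=0x3B bytes_emitted=6
After char 9 ('Z'=25): chars_in_quartet=2 acc=0xED9 bytes_emitted=6
After char 10 ('f'=31): chars_in_quartet=3 acc=0x3B65F bytes_emitted=6
After char 11 ('g'=32): chars_in_quartet=4 acc=0xED97E0 -> emit ED 97 E0, reset; bytes_emitted=9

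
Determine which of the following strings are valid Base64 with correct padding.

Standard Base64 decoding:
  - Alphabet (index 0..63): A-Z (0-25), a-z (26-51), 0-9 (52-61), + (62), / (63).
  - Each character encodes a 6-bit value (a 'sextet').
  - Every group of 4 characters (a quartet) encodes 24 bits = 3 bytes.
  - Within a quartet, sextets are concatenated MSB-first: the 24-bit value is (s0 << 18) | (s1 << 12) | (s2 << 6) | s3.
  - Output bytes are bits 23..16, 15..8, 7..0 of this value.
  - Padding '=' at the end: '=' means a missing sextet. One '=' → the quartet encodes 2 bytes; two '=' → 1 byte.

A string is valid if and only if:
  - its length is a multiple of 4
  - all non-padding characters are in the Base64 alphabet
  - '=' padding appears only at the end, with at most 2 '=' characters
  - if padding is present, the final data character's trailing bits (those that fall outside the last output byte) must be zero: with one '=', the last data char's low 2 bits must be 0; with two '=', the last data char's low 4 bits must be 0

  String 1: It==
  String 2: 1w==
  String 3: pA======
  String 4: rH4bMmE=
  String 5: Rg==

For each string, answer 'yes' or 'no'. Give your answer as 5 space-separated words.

Answer: no yes no yes yes

Derivation:
String 1: 'It==' → invalid (bad trailing bits)
String 2: '1w==' → valid
String 3: 'pA======' → invalid (6 pad chars (max 2))
String 4: 'rH4bMmE=' → valid
String 5: 'Rg==' → valid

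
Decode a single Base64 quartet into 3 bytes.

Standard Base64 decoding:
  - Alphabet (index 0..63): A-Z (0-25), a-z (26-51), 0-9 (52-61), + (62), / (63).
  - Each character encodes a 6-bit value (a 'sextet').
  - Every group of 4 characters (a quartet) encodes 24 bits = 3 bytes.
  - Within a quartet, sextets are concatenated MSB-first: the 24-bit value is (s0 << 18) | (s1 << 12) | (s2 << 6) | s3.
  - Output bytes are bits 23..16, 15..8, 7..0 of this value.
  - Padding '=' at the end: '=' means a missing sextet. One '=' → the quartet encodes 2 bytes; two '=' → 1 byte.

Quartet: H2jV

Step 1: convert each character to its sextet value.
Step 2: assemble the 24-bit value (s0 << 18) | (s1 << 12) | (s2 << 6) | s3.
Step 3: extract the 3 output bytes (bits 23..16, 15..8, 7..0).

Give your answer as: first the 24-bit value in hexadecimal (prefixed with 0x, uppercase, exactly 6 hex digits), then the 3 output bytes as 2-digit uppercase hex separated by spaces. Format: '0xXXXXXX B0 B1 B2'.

Sextets: H=7, 2=54, j=35, V=21
24-bit: (7<<18) | (54<<12) | (35<<6) | 21
      = 0x1C0000 | 0x036000 | 0x0008C0 | 0x000015
      = 0x1F68D5
Bytes: (v>>16)&0xFF=1F, (v>>8)&0xFF=68, v&0xFF=D5

Answer: 0x1F68D5 1F 68 D5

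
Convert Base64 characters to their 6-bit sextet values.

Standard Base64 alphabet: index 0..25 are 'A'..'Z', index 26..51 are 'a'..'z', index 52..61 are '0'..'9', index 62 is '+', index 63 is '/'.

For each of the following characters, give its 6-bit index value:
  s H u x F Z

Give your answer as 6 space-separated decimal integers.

Answer: 44 7 46 49 5 25

Derivation:
's': a..z range, 26 + ord('s') − ord('a') = 44
'H': A..Z range, ord('H') − ord('A') = 7
'u': a..z range, 26 + ord('u') − ord('a') = 46
'x': a..z range, 26 + ord('x') − ord('a') = 49
'F': A..Z range, ord('F') − ord('A') = 5
'Z': A..Z range, ord('Z') − ord('A') = 25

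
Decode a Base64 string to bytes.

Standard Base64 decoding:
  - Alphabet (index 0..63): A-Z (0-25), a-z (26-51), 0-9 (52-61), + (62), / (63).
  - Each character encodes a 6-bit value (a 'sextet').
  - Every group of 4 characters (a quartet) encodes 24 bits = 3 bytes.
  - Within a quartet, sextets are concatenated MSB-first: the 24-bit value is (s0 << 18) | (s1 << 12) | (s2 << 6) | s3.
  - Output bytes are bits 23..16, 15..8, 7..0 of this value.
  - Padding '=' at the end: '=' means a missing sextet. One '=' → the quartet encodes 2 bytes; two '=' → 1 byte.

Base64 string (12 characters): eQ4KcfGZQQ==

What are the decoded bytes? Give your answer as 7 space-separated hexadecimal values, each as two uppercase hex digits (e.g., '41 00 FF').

Answer: 79 0E 0A 71 F1 99 41

Derivation:
After char 0 ('e'=30): chars_in_quartet=1 acc=0x1E bytes_emitted=0
After char 1 ('Q'=16): chars_in_quartet=2 acc=0x790 bytes_emitted=0
After char 2 ('4'=56): chars_in_quartet=3 acc=0x1E438 bytes_emitted=0
After char 3 ('K'=10): chars_in_quartet=4 acc=0x790E0A -> emit 79 0E 0A, reset; bytes_emitted=3
After char 4 ('c'=28): chars_in_quartet=1 acc=0x1C bytes_emitted=3
After char 5 ('f'=31): chars_in_quartet=2 acc=0x71F bytes_emitted=3
After char 6 ('G'=6): chars_in_quartet=3 acc=0x1C7C6 bytes_emitted=3
After char 7 ('Z'=25): chars_in_quartet=4 acc=0x71F199 -> emit 71 F1 99, reset; bytes_emitted=6
After char 8 ('Q'=16): chars_in_quartet=1 acc=0x10 bytes_emitted=6
After char 9 ('Q'=16): chars_in_quartet=2 acc=0x410 bytes_emitted=6
Padding '==': partial quartet acc=0x410 -> emit 41; bytes_emitted=7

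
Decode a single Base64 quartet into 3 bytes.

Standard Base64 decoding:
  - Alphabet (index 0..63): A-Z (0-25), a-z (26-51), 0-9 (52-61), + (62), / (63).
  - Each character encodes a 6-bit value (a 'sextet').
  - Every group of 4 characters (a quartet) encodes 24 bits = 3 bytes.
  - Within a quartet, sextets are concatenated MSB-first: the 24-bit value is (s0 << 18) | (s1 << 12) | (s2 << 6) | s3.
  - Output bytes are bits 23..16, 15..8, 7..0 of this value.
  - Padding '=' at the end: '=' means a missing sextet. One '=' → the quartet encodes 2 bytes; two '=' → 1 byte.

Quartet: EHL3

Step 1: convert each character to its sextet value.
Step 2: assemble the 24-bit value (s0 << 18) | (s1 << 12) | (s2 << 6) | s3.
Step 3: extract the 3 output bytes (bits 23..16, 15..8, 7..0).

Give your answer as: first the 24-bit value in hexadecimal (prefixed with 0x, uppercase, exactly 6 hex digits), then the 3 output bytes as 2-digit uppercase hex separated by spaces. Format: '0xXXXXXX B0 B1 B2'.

Sextets: E=4, H=7, L=11, 3=55
24-bit: (4<<18) | (7<<12) | (11<<6) | 55
      = 0x100000 | 0x007000 | 0x0002C0 | 0x000037
      = 0x1072F7
Bytes: (v>>16)&0xFF=10, (v>>8)&0xFF=72, v&0xFF=F7

Answer: 0x1072F7 10 72 F7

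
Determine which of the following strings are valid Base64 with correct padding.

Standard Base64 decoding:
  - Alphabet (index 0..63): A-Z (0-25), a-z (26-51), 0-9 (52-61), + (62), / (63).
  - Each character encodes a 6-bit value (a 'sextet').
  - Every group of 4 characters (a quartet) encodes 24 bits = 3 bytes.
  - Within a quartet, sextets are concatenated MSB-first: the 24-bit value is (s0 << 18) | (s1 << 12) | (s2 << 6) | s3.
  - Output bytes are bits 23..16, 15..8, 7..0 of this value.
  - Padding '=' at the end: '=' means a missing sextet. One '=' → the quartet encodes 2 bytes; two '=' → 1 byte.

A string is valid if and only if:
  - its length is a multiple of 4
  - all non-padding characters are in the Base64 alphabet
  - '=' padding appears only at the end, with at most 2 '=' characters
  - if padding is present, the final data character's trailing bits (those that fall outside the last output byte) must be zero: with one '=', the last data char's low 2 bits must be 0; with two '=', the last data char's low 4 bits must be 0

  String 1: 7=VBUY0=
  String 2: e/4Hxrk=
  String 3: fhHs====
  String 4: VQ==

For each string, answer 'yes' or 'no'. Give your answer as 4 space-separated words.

String 1: '7=VBUY0=' → invalid (bad char(s): ['=']; '=' in middle)
String 2: 'e/4Hxrk=' → valid
String 3: 'fhHs====' → invalid (4 pad chars (max 2))
String 4: 'VQ==' → valid

Answer: no yes no yes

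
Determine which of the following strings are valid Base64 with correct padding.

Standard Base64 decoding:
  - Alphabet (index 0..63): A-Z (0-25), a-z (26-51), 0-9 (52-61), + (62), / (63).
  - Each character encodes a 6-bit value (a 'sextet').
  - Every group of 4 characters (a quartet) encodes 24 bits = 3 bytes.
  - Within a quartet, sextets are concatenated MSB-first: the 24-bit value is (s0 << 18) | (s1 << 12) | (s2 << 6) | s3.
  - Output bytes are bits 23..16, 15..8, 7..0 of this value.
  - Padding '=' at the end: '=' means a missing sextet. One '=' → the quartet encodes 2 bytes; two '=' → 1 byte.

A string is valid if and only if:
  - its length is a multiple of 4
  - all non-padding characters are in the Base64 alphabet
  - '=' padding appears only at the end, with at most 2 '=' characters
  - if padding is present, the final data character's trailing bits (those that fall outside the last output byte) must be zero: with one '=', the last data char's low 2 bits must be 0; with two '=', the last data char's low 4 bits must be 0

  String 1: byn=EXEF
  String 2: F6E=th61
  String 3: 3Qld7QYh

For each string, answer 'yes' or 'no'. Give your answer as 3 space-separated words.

String 1: 'byn=EXEF' → invalid (bad char(s): ['=']; '=' in middle)
String 2: 'F6E=th61' → invalid (bad char(s): ['=']; '=' in middle)
String 3: '3Qld7QYh' → valid

Answer: no no yes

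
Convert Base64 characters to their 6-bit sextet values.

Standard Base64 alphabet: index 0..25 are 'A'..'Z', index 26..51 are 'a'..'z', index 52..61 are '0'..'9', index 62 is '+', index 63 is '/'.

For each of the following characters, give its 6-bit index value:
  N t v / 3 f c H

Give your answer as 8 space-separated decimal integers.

Answer: 13 45 47 63 55 31 28 7

Derivation:
'N': A..Z range, ord('N') − ord('A') = 13
't': a..z range, 26 + ord('t') − ord('a') = 45
'v': a..z range, 26 + ord('v') − ord('a') = 47
'/': index 63
'3': 0..9 range, 52 + ord('3') − ord('0') = 55
'f': a..z range, 26 + ord('f') − ord('a') = 31
'c': a..z range, 26 + ord('c') − ord('a') = 28
'H': A..Z range, ord('H') − ord('A') = 7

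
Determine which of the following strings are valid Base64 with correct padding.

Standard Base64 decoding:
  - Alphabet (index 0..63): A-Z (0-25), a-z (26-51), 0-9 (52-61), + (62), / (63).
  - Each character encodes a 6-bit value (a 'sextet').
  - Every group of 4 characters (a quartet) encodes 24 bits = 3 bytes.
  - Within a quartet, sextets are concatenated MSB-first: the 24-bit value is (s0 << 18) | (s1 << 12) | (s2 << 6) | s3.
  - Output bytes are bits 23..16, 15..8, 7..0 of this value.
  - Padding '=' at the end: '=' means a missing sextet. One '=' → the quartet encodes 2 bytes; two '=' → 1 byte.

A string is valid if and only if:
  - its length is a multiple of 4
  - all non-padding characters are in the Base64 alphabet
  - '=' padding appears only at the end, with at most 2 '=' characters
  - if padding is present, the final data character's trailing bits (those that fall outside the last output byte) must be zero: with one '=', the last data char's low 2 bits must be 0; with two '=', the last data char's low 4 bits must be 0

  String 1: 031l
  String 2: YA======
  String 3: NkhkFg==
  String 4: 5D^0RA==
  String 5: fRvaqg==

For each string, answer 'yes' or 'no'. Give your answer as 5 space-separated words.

Answer: yes no yes no yes

Derivation:
String 1: '031l' → valid
String 2: 'YA======' → invalid (6 pad chars (max 2))
String 3: 'NkhkFg==' → valid
String 4: '5D^0RA==' → invalid (bad char(s): ['^'])
String 5: 'fRvaqg==' → valid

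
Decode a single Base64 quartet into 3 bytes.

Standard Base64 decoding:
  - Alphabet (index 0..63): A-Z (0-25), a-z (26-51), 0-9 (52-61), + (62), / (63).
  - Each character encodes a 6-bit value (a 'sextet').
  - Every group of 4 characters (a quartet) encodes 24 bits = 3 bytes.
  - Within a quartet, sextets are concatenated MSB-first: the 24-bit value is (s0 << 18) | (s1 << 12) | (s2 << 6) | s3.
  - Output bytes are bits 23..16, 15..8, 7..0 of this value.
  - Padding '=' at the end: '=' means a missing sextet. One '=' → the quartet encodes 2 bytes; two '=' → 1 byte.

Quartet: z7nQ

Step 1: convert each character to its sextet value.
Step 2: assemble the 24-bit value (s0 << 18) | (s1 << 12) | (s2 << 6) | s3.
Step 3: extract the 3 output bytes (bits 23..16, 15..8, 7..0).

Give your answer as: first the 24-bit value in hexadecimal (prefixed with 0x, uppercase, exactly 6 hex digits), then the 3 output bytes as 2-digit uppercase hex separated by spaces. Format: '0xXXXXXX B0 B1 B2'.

Sextets: z=51, 7=59, n=39, Q=16
24-bit: (51<<18) | (59<<12) | (39<<6) | 16
      = 0xCC0000 | 0x03B000 | 0x0009C0 | 0x000010
      = 0xCFB9D0
Bytes: (v>>16)&0xFF=CF, (v>>8)&0xFF=B9, v&0xFF=D0

Answer: 0xCFB9D0 CF B9 D0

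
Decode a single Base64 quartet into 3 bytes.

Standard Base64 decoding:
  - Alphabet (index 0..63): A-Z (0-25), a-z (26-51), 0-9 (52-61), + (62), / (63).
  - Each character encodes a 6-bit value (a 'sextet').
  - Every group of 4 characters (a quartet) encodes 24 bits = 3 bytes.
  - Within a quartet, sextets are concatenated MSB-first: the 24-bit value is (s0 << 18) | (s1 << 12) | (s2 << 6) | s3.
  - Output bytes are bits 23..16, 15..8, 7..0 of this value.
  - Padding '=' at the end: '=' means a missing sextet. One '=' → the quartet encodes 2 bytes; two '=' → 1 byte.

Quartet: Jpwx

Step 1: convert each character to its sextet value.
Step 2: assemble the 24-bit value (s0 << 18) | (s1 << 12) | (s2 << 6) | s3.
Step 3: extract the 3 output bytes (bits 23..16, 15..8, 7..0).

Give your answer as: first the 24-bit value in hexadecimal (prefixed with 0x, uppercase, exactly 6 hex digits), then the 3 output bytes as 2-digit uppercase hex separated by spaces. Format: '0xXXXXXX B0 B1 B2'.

Answer: 0x269C31 26 9C 31

Derivation:
Sextets: J=9, p=41, w=48, x=49
24-bit: (9<<18) | (41<<12) | (48<<6) | 49
      = 0x240000 | 0x029000 | 0x000C00 | 0x000031
      = 0x269C31
Bytes: (v>>16)&0xFF=26, (v>>8)&0xFF=9C, v&0xFF=31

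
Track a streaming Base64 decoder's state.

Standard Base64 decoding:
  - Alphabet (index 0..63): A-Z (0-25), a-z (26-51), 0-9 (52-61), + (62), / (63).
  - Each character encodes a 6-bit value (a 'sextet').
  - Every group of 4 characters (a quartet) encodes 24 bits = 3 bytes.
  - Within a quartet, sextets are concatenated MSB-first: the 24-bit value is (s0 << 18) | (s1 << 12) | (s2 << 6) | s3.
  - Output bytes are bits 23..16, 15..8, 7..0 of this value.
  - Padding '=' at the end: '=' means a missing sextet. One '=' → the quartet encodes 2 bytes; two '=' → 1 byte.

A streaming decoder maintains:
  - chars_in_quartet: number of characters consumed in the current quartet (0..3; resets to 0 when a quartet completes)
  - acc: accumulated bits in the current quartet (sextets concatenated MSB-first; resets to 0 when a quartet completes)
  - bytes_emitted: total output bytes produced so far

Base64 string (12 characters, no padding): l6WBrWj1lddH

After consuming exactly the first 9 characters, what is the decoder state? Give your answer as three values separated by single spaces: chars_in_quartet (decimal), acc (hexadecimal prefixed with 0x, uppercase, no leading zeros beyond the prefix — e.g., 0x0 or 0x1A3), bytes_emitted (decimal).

Answer: 1 0x25 6

Derivation:
After char 0 ('l'=37): chars_in_quartet=1 acc=0x25 bytes_emitted=0
After char 1 ('6'=58): chars_in_quartet=2 acc=0x97A bytes_emitted=0
After char 2 ('W'=22): chars_in_quartet=3 acc=0x25E96 bytes_emitted=0
After char 3 ('B'=1): chars_in_quartet=4 acc=0x97A581 -> emit 97 A5 81, reset; bytes_emitted=3
After char 4 ('r'=43): chars_in_quartet=1 acc=0x2B bytes_emitted=3
After char 5 ('W'=22): chars_in_quartet=2 acc=0xAD6 bytes_emitted=3
After char 6 ('j'=35): chars_in_quartet=3 acc=0x2B5A3 bytes_emitted=3
After char 7 ('1'=53): chars_in_quartet=4 acc=0xAD68F5 -> emit AD 68 F5, reset; bytes_emitted=6
After char 8 ('l'=37): chars_in_quartet=1 acc=0x25 bytes_emitted=6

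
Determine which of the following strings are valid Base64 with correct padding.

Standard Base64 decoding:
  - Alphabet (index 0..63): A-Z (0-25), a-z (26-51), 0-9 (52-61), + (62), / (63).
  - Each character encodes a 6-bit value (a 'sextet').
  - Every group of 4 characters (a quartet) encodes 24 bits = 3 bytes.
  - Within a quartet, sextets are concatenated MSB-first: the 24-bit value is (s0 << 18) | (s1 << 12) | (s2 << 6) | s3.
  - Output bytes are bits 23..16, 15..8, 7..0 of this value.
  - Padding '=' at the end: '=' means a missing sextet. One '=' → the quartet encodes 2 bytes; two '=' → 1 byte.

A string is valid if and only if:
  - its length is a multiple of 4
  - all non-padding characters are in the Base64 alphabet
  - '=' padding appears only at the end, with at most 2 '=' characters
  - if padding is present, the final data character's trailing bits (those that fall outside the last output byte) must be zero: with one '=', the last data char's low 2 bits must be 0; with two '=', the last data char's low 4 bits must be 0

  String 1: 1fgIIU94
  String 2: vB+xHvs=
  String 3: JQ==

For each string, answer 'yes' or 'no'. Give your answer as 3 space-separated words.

Answer: yes yes yes

Derivation:
String 1: '1fgIIU94' → valid
String 2: 'vB+xHvs=' → valid
String 3: 'JQ==' → valid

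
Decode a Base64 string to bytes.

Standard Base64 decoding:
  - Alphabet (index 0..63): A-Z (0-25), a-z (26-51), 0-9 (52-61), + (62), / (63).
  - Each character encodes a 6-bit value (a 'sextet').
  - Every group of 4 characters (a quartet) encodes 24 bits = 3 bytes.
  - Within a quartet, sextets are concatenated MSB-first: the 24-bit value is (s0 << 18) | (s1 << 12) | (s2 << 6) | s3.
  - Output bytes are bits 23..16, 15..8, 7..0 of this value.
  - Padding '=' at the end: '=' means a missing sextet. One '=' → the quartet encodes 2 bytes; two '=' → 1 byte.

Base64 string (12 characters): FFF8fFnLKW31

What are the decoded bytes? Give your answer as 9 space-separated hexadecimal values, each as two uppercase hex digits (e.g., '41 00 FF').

After char 0 ('F'=5): chars_in_quartet=1 acc=0x5 bytes_emitted=0
After char 1 ('F'=5): chars_in_quartet=2 acc=0x145 bytes_emitted=0
After char 2 ('F'=5): chars_in_quartet=3 acc=0x5145 bytes_emitted=0
After char 3 ('8'=60): chars_in_quartet=4 acc=0x14517C -> emit 14 51 7C, reset; bytes_emitted=3
After char 4 ('f'=31): chars_in_quartet=1 acc=0x1F bytes_emitted=3
After char 5 ('F'=5): chars_in_quartet=2 acc=0x7C5 bytes_emitted=3
After char 6 ('n'=39): chars_in_quartet=3 acc=0x1F167 bytes_emitted=3
After char 7 ('L'=11): chars_in_quartet=4 acc=0x7C59CB -> emit 7C 59 CB, reset; bytes_emitted=6
After char 8 ('K'=10): chars_in_quartet=1 acc=0xA bytes_emitted=6
After char 9 ('W'=22): chars_in_quartet=2 acc=0x296 bytes_emitted=6
After char 10 ('3'=55): chars_in_quartet=3 acc=0xA5B7 bytes_emitted=6
After char 11 ('1'=53): chars_in_quartet=4 acc=0x296DF5 -> emit 29 6D F5, reset; bytes_emitted=9

Answer: 14 51 7C 7C 59 CB 29 6D F5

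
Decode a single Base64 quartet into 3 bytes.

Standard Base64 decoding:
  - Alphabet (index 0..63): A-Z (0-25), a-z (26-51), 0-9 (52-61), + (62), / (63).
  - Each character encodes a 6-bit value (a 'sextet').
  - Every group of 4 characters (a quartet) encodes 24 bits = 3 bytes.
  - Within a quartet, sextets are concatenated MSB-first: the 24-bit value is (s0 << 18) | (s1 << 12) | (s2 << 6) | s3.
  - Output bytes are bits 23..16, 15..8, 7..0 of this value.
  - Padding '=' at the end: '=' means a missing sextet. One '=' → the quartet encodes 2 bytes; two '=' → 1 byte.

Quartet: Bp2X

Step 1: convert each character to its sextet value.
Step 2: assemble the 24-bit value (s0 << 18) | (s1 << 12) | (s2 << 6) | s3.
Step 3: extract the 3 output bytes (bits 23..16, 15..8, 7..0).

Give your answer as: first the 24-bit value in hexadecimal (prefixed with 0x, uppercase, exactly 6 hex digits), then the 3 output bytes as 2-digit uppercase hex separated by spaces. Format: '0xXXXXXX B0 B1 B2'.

Answer: 0x069D97 06 9D 97

Derivation:
Sextets: B=1, p=41, 2=54, X=23
24-bit: (1<<18) | (41<<12) | (54<<6) | 23
      = 0x040000 | 0x029000 | 0x000D80 | 0x000017
      = 0x069D97
Bytes: (v>>16)&0xFF=06, (v>>8)&0xFF=9D, v&0xFF=97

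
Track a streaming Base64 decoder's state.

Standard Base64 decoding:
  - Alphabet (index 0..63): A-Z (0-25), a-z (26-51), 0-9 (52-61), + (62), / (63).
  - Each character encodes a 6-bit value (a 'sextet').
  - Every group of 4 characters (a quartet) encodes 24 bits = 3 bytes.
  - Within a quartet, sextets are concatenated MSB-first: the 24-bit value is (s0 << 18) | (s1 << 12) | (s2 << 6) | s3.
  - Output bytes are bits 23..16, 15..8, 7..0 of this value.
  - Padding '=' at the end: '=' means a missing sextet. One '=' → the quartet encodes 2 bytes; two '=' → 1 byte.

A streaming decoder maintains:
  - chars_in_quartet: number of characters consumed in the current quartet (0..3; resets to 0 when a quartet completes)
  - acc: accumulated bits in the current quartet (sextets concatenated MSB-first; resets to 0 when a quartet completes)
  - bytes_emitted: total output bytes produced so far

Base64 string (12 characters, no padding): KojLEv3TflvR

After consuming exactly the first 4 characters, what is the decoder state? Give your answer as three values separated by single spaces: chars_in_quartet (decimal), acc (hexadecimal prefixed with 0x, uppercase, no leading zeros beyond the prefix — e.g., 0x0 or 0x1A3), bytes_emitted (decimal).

Answer: 0 0x0 3

Derivation:
After char 0 ('K'=10): chars_in_quartet=1 acc=0xA bytes_emitted=0
After char 1 ('o'=40): chars_in_quartet=2 acc=0x2A8 bytes_emitted=0
After char 2 ('j'=35): chars_in_quartet=3 acc=0xAA23 bytes_emitted=0
After char 3 ('L'=11): chars_in_quartet=4 acc=0x2A88CB -> emit 2A 88 CB, reset; bytes_emitted=3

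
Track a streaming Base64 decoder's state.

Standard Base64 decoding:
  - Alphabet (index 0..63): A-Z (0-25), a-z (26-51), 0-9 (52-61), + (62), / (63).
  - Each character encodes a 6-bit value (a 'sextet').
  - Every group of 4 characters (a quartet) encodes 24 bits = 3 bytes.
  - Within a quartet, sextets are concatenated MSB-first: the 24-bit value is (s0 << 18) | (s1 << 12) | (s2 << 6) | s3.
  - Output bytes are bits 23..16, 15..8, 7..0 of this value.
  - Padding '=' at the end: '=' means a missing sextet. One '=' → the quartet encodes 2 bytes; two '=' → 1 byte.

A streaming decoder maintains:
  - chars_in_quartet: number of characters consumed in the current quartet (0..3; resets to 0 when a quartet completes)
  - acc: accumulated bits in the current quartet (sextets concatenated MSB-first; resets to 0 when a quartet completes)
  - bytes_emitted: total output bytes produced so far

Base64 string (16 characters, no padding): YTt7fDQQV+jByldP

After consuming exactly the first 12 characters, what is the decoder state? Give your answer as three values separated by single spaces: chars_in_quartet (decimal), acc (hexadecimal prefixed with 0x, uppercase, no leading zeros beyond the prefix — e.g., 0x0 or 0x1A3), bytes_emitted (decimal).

After char 0 ('Y'=24): chars_in_quartet=1 acc=0x18 bytes_emitted=0
After char 1 ('T'=19): chars_in_quartet=2 acc=0x613 bytes_emitted=0
After char 2 ('t'=45): chars_in_quartet=3 acc=0x184ED bytes_emitted=0
After char 3 ('7'=59): chars_in_quartet=4 acc=0x613B7B -> emit 61 3B 7B, reset; bytes_emitted=3
After char 4 ('f'=31): chars_in_quartet=1 acc=0x1F bytes_emitted=3
After char 5 ('D'=3): chars_in_quartet=2 acc=0x7C3 bytes_emitted=3
After char 6 ('Q'=16): chars_in_quartet=3 acc=0x1F0D0 bytes_emitted=3
After char 7 ('Q'=16): chars_in_quartet=4 acc=0x7C3410 -> emit 7C 34 10, reset; bytes_emitted=6
After char 8 ('V'=21): chars_in_quartet=1 acc=0x15 bytes_emitted=6
After char 9 ('+'=62): chars_in_quartet=2 acc=0x57E bytes_emitted=6
After char 10 ('j'=35): chars_in_quartet=3 acc=0x15FA3 bytes_emitted=6
After char 11 ('B'=1): chars_in_quartet=4 acc=0x57E8C1 -> emit 57 E8 C1, reset; bytes_emitted=9

Answer: 0 0x0 9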